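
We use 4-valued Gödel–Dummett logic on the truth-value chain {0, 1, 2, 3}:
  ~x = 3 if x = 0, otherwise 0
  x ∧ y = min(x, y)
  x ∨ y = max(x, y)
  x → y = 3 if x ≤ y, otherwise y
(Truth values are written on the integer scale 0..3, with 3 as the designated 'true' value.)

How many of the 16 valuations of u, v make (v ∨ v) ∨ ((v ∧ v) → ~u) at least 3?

10

u = 0, v = 0 ↦ 3  ≥
u = 0, v = 1 ↦ 3  ≥
u = 0, v = 2 ↦ 3  ≥
u = 0, v = 3 ↦ 3  ≥
u = 1, v = 0 ↦ 3  ≥
u = 1, v = 1 ↦ 1  <
u = 1, v = 2 ↦ 2  <
u = 1, v = 3 ↦ 3  ≥
u = 2, v = 0 ↦ 3  ≥
u = 2, v = 1 ↦ 1  <
u = 2, v = 2 ↦ 2  <
u = 2, v = 3 ↦ 3  ≥
u = 3, v = 0 ↦ 3  ≥
u = 3, v = 1 ↦ 1  <
u = 3, v = 2 ↦ 2  <
u = 3, v = 3 ↦ 3  ≥
So 10 of the 16 assignments meet the threshold.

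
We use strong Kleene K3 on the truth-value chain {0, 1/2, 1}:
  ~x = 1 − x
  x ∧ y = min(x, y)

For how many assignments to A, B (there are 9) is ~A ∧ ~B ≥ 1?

1

A = 0, B = 0 ↦ 1  ≥
A = 0, B = 1/2 ↦ 1/2  <
A = 0, B = 1 ↦ 0  <
A = 1/2, B = 0 ↦ 1/2  <
A = 1/2, B = 1/2 ↦ 1/2  <
A = 1/2, B = 1 ↦ 0  <
A = 1, B = 0 ↦ 0  <
A = 1, B = 1/2 ↦ 0  <
A = 1, B = 1 ↦ 0  <
So 1 of the 9 assignments meets the threshold.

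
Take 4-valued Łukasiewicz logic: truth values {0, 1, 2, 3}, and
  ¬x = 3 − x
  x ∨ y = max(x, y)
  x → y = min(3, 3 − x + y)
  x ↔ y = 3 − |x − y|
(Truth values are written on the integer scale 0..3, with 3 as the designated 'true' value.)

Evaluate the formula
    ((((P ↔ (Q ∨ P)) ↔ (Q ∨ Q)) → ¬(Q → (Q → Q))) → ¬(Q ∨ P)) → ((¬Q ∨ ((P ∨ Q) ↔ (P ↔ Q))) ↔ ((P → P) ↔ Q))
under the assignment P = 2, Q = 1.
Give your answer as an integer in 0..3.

2

Q ∨ P = 1 ∨ 2 = 2
P ↔ (Q ∨ P) = 2 ↔ 2 = 3
Q ∨ Q = 1 ∨ 1 = 1
(P ↔ (Q ∨ P)) ↔ (Q ∨ Q) = 3 ↔ 1 = 1
Q → Q = 1 → 1 = 3
Q → (Q → Q) = 1 → 3 = 3
¬(Q → (Q → Q)) = ¬3 = 0
((P ↔ (Q ∨ P)) ↔ (Q ∨ Q)) → ¬(Q → (Q → Q)) = 1 → 0 = 2
Q ∨ P = 1 ∨ 2 = 2
¬(Q ∨ P) = ¬2 = 1
(((P ↔ (Q ∨ P)) ↔ (Q ∨ Q)) → ¬(Q → (Q → Q))) → ¬(Q ∨ P) = 2 → 1 = 2
¬Q = ¬1 = 2
P ∨ Q = 2 ∨ 1 = 2
P ↔ Q = 2 ↔ 1 = 2
(P ∨ Q) ↔ (P ↔ Q) = 2 ↔ 2 = 3
¬Q ∨ ((P ∨ Q) ↔ (P ↔ Q)) = 2 ∨ 3 = 3
P → P = 2 → 2 = 3
(P → P) ↔ Q = 3 ↔ 1 = 1
(¬Q ∨ ((P ∨ Q) ↔ (P ↔ Q))) ↔ ((P → P) ↔ Q) = 3 ↔ 1 = 1
((((P ↔ (Q ∨ P)) ↔ (Q ∨ Q)) → ¬(Q → (Q → Q))) → ¬(Q ∨ P)) → ((¬Q ∨ ((P ∨ Q) ↔ (P ↔ Q))) ↔ ((P → P) ↔ Q)) = 2 → 1 = 2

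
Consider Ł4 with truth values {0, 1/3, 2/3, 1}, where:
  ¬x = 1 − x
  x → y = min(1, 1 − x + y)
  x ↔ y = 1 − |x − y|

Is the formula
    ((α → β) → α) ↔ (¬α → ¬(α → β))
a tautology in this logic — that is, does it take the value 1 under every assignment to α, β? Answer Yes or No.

α = 0, β = 0 ↦ 1
α = 0, β = 1/3 ↦ 1
α = 0, β = 2/3 ↦ 1
α = 0, β = 1 ↦ 1
α = 1/3, β = 0 ↦ 1
α = 1/3, β = 1/3 ↦ 1
α = 1/3, β = 2/3 ↦ 1
α = 1/3, β = 1 ↦ 1
α = 2/3, β = 0 ↦ 1
α = 2/3, β = 1/3 ↦ 1
α = 2/3, β = 2/3 ↦ 1
α = 2/3, β = 1 ↦ 1
α = 1, β = 0 ↦ 1
α = 1, β = 1/3 ↦ 1
α = 1, β = 2/3 ↦ 1
α = 1, β = 1 ↦ 1
Every assignment gives a value ≥ 1.

Yes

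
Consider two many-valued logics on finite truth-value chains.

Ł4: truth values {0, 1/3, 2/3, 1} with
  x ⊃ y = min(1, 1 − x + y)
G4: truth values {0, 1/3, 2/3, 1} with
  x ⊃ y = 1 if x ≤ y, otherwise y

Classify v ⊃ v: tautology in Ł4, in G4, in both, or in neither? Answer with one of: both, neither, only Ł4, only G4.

both

In Ł4: every assignment gives 1 — tautology.
In G4: every assignment gives 1 — tautology.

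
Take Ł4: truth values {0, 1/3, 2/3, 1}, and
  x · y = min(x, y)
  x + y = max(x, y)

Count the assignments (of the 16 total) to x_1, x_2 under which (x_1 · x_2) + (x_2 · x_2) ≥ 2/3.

8

x_1 = 0, x_2 = 0 ↦ 0  <
x_1 = 0, x_2 = 1/3 ↦ 1/3  <
x_1 = 0, x_2 = 2/3 ↦ 2/3  ≥
x_1 = 0, x_2 = 1 ↦ 1  ≥
x_1 = 1/3, x_2 = 0 ↦ 0  <
x_1 = 1/3, x_2 = 1/3 ↦ 1/3  <
x_1 = 1/3, x_2 = 2/3 ↦ 2/3  ≥
x_1 = 1/3, x_2 = 1 ↦ 1  ≥
x_1 = 2/3, x_2 = 0 ↦ 0  <
x_1 = 2/3, x_2 = 1/3 ↦ 1/3  <
x_1 = 2/3, x_2 = 2/3 ↦ 2/3  ≥
x_1 = 2/3, x_2 = 1 ↦ 1  ≥
x_1 = 1, x_2 = 0 ↦ 0  <
x_1 = 1, x_2 = 1/3 ↦ 1/3  <
x_1 = 1, x_2 = 2/3 ↦ 2/3  ≥
x_1 = 1, x_2 = 1 ↦ 1  ≥
So 8 of the 16 assignments meet the threshold.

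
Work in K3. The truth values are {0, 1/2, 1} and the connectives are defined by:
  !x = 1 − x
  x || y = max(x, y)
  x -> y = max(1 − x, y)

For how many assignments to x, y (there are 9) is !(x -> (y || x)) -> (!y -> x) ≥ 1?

x = 0, y = 0 ↦ 1  ≥
x = 0, y = 1/2 ↦ 1  ≥
x = 0, y = 1 ↦ 1  ≥
x = 1/2, y = 0 ↦ 1/2  <
x = 1/2, y = 1/2 ↦ 1/2  <
x = 1/2, y = 1 ↦ 1  ≥
x = 1, y = 0 ↦ 1  ≥
x = 1, y = 1/2 ↦ 1  ≥
x = 1, y = 1 ↦ 1  ≥
So 7 of the 9 assignments meet the threshold.

7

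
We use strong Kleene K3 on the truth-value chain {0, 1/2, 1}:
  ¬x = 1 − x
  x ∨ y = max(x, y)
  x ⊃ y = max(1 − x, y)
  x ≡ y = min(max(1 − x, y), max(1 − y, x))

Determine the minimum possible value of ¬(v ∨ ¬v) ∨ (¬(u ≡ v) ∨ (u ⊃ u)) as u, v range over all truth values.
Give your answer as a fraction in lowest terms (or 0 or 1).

Take u = 1/2, v = 0:
¬v = ¬0 = 1
v ∨ ¬v = 0 ∨ 1 = 1
¬(v ∨ ¬v) = ¬1 = 0
u ≡ v = 1/2 ≡ 0 = 1/2
¬(u ≡ v) = ¬1/2 = 1/2
u ⊃ u = 1/2 ⊃ 1/2 = 1/2
¬(u ≡ v) ∨ (u ⊃ u) = 1/2 ∨ 1/2 = 1/2
¬(v ∨ ¬v) ∨ (¬(u ≡ v) ∨ (u ⊃ u)) = 0 ∨ 1/2 = 1/2
No assignment yields a value below 1/2, so this is the minimum.

1/2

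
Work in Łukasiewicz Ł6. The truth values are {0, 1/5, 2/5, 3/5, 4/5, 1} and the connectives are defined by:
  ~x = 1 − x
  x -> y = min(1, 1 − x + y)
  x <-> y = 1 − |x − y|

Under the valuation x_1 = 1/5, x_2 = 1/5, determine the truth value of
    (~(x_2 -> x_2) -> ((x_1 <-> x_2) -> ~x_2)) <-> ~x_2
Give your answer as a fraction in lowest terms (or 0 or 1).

x_2 -> x_2 = 1/5 -> 1/5 = 1
~(x_2 -> x_2) = ~1 = 0
x_1 <-> x_2 = 1/5 <-> 1/5 = 1
~x_2 = ~1/5 = 4/5
(x_1 <-> x_2) -> ~x_2 = 1 -> 4/5 = 4/5
~(x_2 -> x_2) -> ((x_1 <-> x_2) -> ~x_2) = 0 -> 4/5 = 1
~x_2 = ~1/5 = 4/5
(~(x_2 -> x_2) -> ((x_1 <-> x_2) -> ~x_2)) <-> ~x_2 = 1 <-> 4/5 = 4/5

4/5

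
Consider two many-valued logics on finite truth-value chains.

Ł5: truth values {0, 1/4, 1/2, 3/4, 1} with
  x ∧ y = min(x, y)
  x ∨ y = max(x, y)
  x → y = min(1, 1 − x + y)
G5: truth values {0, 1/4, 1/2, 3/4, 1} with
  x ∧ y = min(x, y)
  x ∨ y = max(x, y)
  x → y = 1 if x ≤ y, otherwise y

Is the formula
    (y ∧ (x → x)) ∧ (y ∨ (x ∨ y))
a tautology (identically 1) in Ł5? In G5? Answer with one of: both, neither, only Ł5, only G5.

In Ł5: at x = 0, y = 0 the value is 0 — not a tautology.
In G5: at x = 0, y = 0 the value is 0 — not a tautology.

neither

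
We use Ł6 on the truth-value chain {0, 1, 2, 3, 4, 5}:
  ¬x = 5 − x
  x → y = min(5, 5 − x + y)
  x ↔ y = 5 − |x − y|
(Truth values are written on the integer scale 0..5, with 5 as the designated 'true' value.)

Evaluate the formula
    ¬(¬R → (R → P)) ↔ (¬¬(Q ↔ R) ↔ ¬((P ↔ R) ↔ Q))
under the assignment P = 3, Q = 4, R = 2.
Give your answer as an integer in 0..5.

¬R = ¬2 = 3
R → P = 2 → 3 = 5
¬R → (R → P) = 3 → 5 = 5
¬(¬R → (R → P)) = ¬5 = 0
Q ↔ R = 4 ↔ 2 = 3
¬(Q ↔ R) = ¬3 = 2
¬¬(Q ↔ R) = ¬2 = 3
P ↔ R = 3 ↔ 2 = 4
(P ↔ R) ↔ Q = 4 ↔ 4 = 5
¬((P ↔ R) ↔ Q) = ¬5 = 0
¬¬(Q ↔ R) ↔ ¬((P ↔ R) ↔ Q) = 3 ↔ 0 = 2
¬(¬R → (R → P)) ↔ (¬¬(Q ↔ R) ↔ ¬((P ↔ R) ↔ Q)) = 0 ↔ 2 = 3

3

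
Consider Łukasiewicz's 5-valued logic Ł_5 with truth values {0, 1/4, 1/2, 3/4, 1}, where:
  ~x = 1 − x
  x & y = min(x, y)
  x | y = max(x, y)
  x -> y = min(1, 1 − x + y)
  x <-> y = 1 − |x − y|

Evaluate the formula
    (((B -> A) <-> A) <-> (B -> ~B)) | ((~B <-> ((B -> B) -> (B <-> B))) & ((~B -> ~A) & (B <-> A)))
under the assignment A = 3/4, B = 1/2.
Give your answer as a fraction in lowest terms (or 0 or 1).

3/4

B -> A = 1/2 -> 3/4 = 1
(B -> A) <-> A = 1 <-> 3/4 = 3/4
~B = ~1/2 = 1/2
B -> ~B = 1/2 -> 1/2 = 1
((B -> A) <-> A) <-> (B -> ~B) = 3/4 <-> 1 = 3/4
~B = ~1/2 = 1/2
B -> B = 1/2 -> 1/2 = 1
B <-> B = 1/2 <-> 1/2 = 1
(B -> B) -> (B <-> B) = 1 -> 1 = 1
~B <-> ((B -> B) -> (B <-> B)) = 1/2 <-> 1 = 1/2
~B = ~1/2 = 1/2
~A = ~3/4 = 1/4
~B -> ~A = 1/2 -> 1/4 = 3/4
B <-> A = 1/2 <-> 3/4 = 3/4
(~B -> ~A) & (B <-> A) = 3/4 & 3/4 = 3/4
(~B <-> ((B -> B) -> (B <-> B))) & ((~B -> ~A) & (B <-> A)) = 1/2 & 3/4 = 1/2
(((B -> A) <-> A) <-> (B -> ~B)) | ((~B <-> ((B -> B) -> (B <-> B))) & ((~B -> ~A) & (B <-> A))) = 3/4 | 1/2 = 3/4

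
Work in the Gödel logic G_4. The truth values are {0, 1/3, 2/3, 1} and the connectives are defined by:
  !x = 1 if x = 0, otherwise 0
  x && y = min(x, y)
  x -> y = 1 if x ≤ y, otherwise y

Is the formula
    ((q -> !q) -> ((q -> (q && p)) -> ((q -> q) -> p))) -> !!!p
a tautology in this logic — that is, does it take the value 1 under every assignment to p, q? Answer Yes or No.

No

Counterexample: take p = 1/3, q = 0.
!q = !0 = 1
q -> !q = 0 -> 1 = 1
q && p = 0 && 1/3 = 0
q -> (q && p) = 0 -> 0 = 1
q -> q = 0 -> 0 = 1
(q -> q) -> p = 1 -> 1/3 = 1/3
(q -> (q && p)) -> ((q -> q) -> p) = 1 -> 1/3 = 1/3
(q -> !q) -> ((q -> (q && p)) -> ((q -> q) -> p)) = 1 -> 1/3 = 1/3
!p = !1/3 = 0
!!p = !0 = 1
!!!p = !1 = 0
((q -> !q) -> ((q -> (q && p)) -> ((q -> q) -> p))) -> !!!p = 1/3 -> 0 = 0
This gives 0 ≠ 1.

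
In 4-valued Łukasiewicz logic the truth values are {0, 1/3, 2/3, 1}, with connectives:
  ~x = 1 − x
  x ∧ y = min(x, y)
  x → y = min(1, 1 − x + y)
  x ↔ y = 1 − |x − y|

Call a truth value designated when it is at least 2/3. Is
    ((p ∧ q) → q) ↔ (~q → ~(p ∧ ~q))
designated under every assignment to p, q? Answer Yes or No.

Counterexample: take p = 2/3, q = 0.
p ∧ q = 2/3 ∧ 0 = 0
(p ∧ q) → q = 0 → 0 = 1
~q = ~0 = 1
~q = ~0 = 1
p ∧ ~q = 2/3 ∧ 1 = 2/3
~(p ∧ ~q) = ~2/3 = 1/3
~q → ~(p ∧ ~q) = 1 → 1/3 = 1/3
((p ∧ q) → q) ↔ (~q → ~(p ∧ ~q)) = 1 ↔ 1/3 = 1/3
This gives 1/3, which is below 2/3.

No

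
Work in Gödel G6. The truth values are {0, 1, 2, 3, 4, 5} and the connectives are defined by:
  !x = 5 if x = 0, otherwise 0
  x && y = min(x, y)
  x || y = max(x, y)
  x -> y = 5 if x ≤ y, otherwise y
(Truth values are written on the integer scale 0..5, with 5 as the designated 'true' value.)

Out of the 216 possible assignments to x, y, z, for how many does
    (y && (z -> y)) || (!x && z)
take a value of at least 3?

117

value 5: 41 assignments (counts)
value 4: 39 assignments (counts)
value 3: 37 assignments (counts)
value 2: 35 assignments
value 1: 33 assignments
value 0: 31 assignments
So 117 of the 216 assignments meet the threshold.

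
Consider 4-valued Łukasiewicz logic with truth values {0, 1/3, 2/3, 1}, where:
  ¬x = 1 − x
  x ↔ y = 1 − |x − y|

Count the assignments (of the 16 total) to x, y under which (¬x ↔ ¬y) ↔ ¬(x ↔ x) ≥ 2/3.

6

x = 0, y = 0 ↦ 0  <
x = 0, y = 1/3 ↦ 1/3  <
x = 0, y = 2/3 ↦ 2/3  ≥
x = 0, y = 1 ↦ 1  ≥
x = 1/3, y = 0 ↦ 1/3  <
x = 1/3, y = 1/3 ↦ 0  <
x = 1/3, y = 2/3 ↦ 1/3  <
x = 1/3, y = 1 ↦ 2/3  ≥
x = 2/3, y = 0 ↦ 2/3  ≥
x = 2/3, y = 1/3 ↦ 1/3  <
x = 2/3, y = 2/3 ↦ 0  <
x = 2/3, y = 1 ↦ 1/3  <
x = 1, y = 0 ↦ 1  ≥
x = 1, y = 1/3 ↦ 2/3  ≥
x = 1, y = 2/3 ↦ 1/3  <
x = 1, y = 1 ↦ 0  <
So 6 of the 16 assignments meet the threshold.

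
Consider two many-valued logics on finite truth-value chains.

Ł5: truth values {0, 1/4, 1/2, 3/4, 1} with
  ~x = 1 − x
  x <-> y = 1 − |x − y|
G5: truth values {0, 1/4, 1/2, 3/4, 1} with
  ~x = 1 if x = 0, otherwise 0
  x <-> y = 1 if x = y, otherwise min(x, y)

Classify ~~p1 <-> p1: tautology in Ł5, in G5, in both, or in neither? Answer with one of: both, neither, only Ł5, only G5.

only Ł5

In Ł5: every assignment gives 1 — tautology.
In G5: at p1 = 1/4 the value is 1/4 — not a tautology.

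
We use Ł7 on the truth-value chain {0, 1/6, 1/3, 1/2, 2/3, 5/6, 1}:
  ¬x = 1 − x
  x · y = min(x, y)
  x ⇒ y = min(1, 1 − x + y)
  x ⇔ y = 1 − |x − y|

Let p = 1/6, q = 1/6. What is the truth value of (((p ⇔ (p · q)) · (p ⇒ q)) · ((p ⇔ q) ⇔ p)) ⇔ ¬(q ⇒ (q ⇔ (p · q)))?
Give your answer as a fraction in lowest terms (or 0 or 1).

5/6

p · q = 1/6 · 1/6 = 1/6
p ⇔ (p · q) = 1/6 ⇔ 1/6 = 1
p ⇒ q = 1/6 ⇒ 1/6 = 1
(p ⇔ (p · q)) · (p ⇒ q) = 1 · 1 = 1
p ⇔ q = 1/6 ⇔ 1/6 = 1
(p ⇔ q) ⇔ p = 1 ⇔ 1/6 = 1/6
((p ⇔ (p · q)) · (p ⇒ q)) · ((p ⇔ q) ⇔ p) = 1 · 1/6 = 1/6
p · q = 1/6 · 1/6 = 1/6
q ⇔ (p · q) = 1/6 ⇔ 1/6 = 1
q ⇒ (q ⇔ (p · q)) = 1/6 ⇒ 1 = 1
¬(q ⇒ (q ⇔ (p · q))) = ¬1 = 0
(((p ⇔ (p · q)) · (p ⇒ q)) · ((p ⇔ q) ⇔ p)) ⇔ ¬(q ⇒ (q ⇔ (p · q))) = 1/6 ⇔ 0 = 5/6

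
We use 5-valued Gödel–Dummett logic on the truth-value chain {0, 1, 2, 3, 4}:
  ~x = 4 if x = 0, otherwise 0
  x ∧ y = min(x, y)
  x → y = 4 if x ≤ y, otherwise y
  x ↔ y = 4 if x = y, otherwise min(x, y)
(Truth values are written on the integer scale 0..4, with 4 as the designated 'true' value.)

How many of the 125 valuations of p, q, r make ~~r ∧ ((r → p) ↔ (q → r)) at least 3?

37

value 4: 30 assignments (counts)
value 3: 7 assignments (counts)
value 2: 16 assignments
value 1: 27 assignments
value 0: 45 assignments
So 37 of the 125 assignments meet the threshold.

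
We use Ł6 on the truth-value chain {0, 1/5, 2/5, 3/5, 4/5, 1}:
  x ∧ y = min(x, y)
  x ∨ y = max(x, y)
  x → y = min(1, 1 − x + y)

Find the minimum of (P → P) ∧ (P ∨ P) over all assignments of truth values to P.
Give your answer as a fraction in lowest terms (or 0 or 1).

0

Take P = 0:
P → P = 0 → 0 = 1
P ∨ P = 0 ∨ 0 = 0
(P → P) ∧ (P ∨ P) = 1 ∧ 0 = 0
No assignment yields a value below 0, so this is the minimum.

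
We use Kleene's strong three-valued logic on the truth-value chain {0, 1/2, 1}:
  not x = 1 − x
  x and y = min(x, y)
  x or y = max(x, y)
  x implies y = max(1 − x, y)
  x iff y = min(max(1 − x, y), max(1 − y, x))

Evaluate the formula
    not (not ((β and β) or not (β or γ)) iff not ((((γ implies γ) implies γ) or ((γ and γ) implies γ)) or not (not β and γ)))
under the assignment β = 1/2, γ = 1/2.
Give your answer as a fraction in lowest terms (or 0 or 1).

1/2

β and β = 1/2 and 1/2 = 1/2
β or γ = 1/2 or 1/2 = 1/2
not (β or γ) = not 1/2 = 1/2
(β and β) or not (β or γ) = 1/2 or 1/2 = 1/2
not ((β and β) or not (β or γ)) = not 1/2 = 1/2
γ implies γ = 1/2 implies 1/2 = 1/2
(γ implies γ) implies γ = 1/2 implies 1/2 = 1/2
γ and γ = 1/2 and 1/2 = 1/2
(γ and γ) implies γ = 1/2 implies 1/2 = 1/2
((γ implies γ) implies γ) or ((γ and γ) implies γ) = 1/2 or 1/2 = 1/2
not β = not 1/2 = 1/2
not β and γ = 1/2 and 1/2 = 1/2
not (not β and γ) = not 1/2 = 1/2
(((γ implies γ) implies γ) or ((γ and γ) implies γ)) or not (not β and γ) = 1/2 or 1/2 = 1/2
not ((((γ implies γ) implies γ) or ((γ and γ) implies γ)) or not (not β and γ)) = not 1/2 = 1/2
not ((β and β) or not (β or γ)) iff not ((((γ implies γ) implies γ) or ((γ and γ) implies γ)) or not (not β and γ)) = 1/2 iff 1/2 = 1/2
not (not ((β and β) or not (β or γ)) iff not ((((γ implies γ) implies γ) or ((γ and γ) implies γ)) or not (not β and γ))) = not 1/2 = 1/2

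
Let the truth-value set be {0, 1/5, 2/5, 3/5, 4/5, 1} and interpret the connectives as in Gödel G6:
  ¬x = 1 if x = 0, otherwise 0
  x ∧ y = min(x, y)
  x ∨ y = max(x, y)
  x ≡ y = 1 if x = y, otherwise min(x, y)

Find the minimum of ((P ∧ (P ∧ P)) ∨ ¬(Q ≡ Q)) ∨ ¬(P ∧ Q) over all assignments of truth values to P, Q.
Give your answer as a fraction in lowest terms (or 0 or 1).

1/5

Take P = 1/5, Q = 1/5:
P ∧ P = 1/5 ∧ 1/5 = 1/5
P ∧ (P ∧ P) = 1/5 ∧ 1/5 = 1/5
Q ≡ Q = 1/5 ≡ 1/5 = 1
¬(Q ≡ Q) = ¬1 = 0
(P ∧ (P ∧ P)) ∨ ¬(Q ≡ Q) = 1/5 ∨ 0 = 1/5
P ∧ Q = 1/5 ∧ 1/5 = 1/5
¬(P ∧ Q) = ¬1/5 = 0
((P ∧ (P ∧ P)) ∨ ¬(Q ≡ Q)) ∨ ¬(P ∧ Q) = 1/5 ∨ 0 = 1/5
No assignment yields a value below 1/5, so this is the minimum.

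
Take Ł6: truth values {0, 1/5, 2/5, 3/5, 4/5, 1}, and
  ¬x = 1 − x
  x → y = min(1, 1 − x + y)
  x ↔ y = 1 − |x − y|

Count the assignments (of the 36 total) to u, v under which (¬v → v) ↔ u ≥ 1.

value 1: 6 assignments (counts)
value 4/5: 8 assignments
value 3/5: 7 assignments
value 2/5: 6 assignments
value 1/5: 5 assignments
value 0: 4 assignments
So 6 of the 36 assignments meet the threshold.

6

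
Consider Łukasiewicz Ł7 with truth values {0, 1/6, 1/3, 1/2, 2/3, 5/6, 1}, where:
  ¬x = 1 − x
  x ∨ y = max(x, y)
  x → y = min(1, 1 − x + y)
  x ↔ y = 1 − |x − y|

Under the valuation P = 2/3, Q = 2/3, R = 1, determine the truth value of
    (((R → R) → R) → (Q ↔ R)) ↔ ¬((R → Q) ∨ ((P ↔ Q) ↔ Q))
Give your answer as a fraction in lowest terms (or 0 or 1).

2/3

R → R = 1 → 1 = 1
(R → R) → R = 1 → 1 = 1
Q ↔ R = 2/3 ↔ 1 = 2/3
((R → R) → R) → (Q ↔ R) = 1 → 2/3 = 2/3
R → Q = 1 → 2/3 = 2/3
P ↔ Q = 2/3 ↔ 2/3 = 1
(P ↔ Q) ↔ Q = 1 ↔ 2/3 = 2/3
(R → Q) ∨ ((P ↔ Q) ↔ Q) = 2/3 ∨ 2/3 = 2/3
¬((R → Q) ∨ ((P ↔ Q) ↔ Q)) = ¬2/3 = 1/3
(((R → R) → R) → (Q ↔ R)) ↔ ¬((R → Q) ∨ ((P ↔ Q) ↔ Q)) = 2/3 ↔ 1/3 = 2/3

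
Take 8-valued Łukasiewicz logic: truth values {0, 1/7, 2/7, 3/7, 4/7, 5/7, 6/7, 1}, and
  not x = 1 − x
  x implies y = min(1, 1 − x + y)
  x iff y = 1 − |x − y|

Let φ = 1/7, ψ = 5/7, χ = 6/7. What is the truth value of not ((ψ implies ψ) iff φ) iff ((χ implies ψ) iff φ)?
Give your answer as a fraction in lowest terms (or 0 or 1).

3/7

ψ implies ψ = 5/7 implies 5/7 = 1
(ψ implies ψ) iff φ = 1 iff 1/7 = 1/7
not ((ψ implies ψ) iff φ) = not 1/7 = 6/7
χ implies ψ = 6/7 implies 5/7 = 6/7
(χ implies ψ) iff φ = 6/7 iff 1/7 = 2/7
not ((ψ implies ψ) iff φ) iff ((χ implies ψ) iff φ) = 6/7 iff 2/7 = 3/7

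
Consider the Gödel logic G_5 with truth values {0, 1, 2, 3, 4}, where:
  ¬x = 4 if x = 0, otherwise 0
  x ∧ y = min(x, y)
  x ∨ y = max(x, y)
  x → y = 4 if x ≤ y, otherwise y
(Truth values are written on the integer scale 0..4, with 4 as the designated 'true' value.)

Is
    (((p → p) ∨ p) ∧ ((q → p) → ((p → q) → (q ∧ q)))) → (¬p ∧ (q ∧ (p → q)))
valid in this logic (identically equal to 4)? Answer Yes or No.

No

Counterexample: take p = 0, q = 1.
p → p = 0 → 0 = 4
(p → p) ∨ p = 4 ∨ 0 = 4
q → p = 1 → 0 = 0
p → q = 0 → 1 = 4
q ∧ q = 1 ∧ 1 = 1
(p → q) → (q ∧ q) = 4 → 1 = 1
(q → p) → ((p → q) → (q ∧ q)) = 0 → 1 = 4
((p → p) ∨ p) ∧ ((q → p) → ((p → q) → (q ∧ q))) = 4 ∧ 4 = 4
¬p = ¬0 = 4
p → q = 0 → 1 = 4
q ∧ (p → q) = 1 ∧ 4 = 1
¬p ∧ (q ∧ (p → q)) = 4 ∧ 1 = 1
(((p → p) ∨ p) ∧ ((q → p) → ((p → q) → (q ∧ q)))) → (¬p ∧ (q ∧ (p → q))) = 4 → 1 = 1
This gives 1 ≠ 4.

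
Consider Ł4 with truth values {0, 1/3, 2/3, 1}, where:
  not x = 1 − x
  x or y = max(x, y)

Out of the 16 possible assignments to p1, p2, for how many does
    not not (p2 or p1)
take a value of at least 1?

7

p1 = 0, p2 = 0 ↦ 0  <
p1 = 0, p2 = 1/3 ↦ 1/3  <
p1 = 0, p2 = 2/3 ↦ 2/3  <
p1 = 0, p2 = 1 ↦ 1  ≥
p1 = 1/3, p2 = 0 ↦ 1/3  <
p1 = 1/3, p2 = 1/3 ↦ 1/3  <
p1 = 1/3, p2 = 2/3 ↦ 2/3  <
p1 = 1/3, p2 = 1 ↦ 1  ≥
p1 = 2/3, p2 = 0 ↦ 2/3  <
p1 = 2/3, p2 = 1/3 ↦ 2/3  <
p1 = 2/3, p2 = 2/3 ↦ 2/3  <
p1 = 2/3, p2 = 1 ↦ 1  ≥
p1 = 1, p2 = 0 ↦ 1  ≥
p1 = 1, p2 = 1/3 ↦ 1  ≥
p1 = 1, p2 = 2/3 ↦ 1  ≥
p1 = 1, p2 = 1 ↦ 1  ≥
So 7 of the 16 assignments meet the threshold.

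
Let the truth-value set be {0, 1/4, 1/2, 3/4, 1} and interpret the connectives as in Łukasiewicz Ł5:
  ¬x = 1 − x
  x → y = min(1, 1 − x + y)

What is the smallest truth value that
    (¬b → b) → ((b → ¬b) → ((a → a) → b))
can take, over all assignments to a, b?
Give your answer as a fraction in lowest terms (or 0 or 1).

1/2

Take a = 0, b = 1/2:
¬b = ¬1/2 = 1/2
¬b → b = 1/2 → 1/2 = 1
¬b = ¬1/2 = 1/2
b → ¬b = 1/2 → 1/2 = 1
a → a = 0 → 0 = 1
(a → a) → b = 1 → 1/2 = 1/2
(b → ¬b) → ((a → a) → b) = 1 → 1/2 = 1/2
(¬b → b) → ((b → ¬b) → ((a → a) → b)) = 1 → 1/2 = 1/2
No assignment yields a value below 1/2, so this is the minimum.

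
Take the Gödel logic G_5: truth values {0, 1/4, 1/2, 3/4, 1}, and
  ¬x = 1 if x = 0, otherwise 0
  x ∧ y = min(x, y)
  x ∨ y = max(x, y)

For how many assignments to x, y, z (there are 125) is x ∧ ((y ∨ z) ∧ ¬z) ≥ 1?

1

value 1: 1 assignment (counts)
value 3/4: 3 assignments
value 1/2: 5 assignments
value 1/4: 7 assignments
value 0: 109 assignments
So 1 of the 125 assignments meets the threshold.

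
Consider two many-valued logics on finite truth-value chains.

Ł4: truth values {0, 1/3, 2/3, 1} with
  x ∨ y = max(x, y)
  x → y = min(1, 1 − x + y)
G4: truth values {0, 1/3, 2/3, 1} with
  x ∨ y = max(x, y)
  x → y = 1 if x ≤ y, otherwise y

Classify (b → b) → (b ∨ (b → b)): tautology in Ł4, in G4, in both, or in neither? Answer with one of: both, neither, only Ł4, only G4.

In Ł4: every assignment gives 1 — tautology.
In G4: every assignment gives 1 — tautology.

both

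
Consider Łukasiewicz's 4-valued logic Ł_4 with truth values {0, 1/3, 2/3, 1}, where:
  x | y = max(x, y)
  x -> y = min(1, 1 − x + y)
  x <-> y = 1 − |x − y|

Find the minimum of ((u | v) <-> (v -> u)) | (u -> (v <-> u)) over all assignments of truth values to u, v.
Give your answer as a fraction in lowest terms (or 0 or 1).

Take u = 2/3, v = 0:
u | v = 2/3 | 0 = 2/3
v -> u = 0 -> 2/3 = 1
(u | v) <-> (v -> u) = 2/3 <-> 1 = 2/3
v <-> u = 0 <-> 2/3 = 1/3
u -> (v <-> u) = 2/3 -> 1/3 = 2/3
((u | v) <-> (v -> u)) | (u -> (v <-> u)) = 2/3 | 2/3 = 2/3
No assignment yields a value below 2/3, so this is the minimum.

2/3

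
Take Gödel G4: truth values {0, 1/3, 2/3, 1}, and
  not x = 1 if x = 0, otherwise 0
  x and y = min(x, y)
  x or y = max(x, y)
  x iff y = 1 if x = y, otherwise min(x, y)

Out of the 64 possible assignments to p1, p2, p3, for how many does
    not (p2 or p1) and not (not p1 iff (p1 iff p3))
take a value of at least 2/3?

3

value 1: 3 assignments (counts)
value 0: 61 assignments
So 3 of the 64 assignments meet the threshold.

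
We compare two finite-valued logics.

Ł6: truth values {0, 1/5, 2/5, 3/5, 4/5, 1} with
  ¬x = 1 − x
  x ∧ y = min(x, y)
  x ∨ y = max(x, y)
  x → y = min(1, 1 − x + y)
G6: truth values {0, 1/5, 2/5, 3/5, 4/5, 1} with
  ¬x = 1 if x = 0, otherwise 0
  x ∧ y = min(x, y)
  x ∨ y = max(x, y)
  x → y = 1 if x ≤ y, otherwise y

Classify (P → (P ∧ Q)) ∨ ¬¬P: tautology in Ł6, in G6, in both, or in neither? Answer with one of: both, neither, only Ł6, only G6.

In Ł6: at P = 1/5, Q = 0 the value is 4/5 — not a tautology.
In G6: every assignment gives 1 — tautology.

only G6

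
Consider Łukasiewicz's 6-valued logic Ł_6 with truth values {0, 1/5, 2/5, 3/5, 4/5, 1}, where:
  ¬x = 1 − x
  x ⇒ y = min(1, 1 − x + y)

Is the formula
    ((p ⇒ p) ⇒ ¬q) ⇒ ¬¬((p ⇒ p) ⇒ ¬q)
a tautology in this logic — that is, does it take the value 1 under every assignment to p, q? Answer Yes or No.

At p = 2/5, q = 0, for instance:
p ⇒ p = 2/5 ⇒ 2/5 = 1
¬q = ¬0 = 1
(p ⇒ p) ⇒ ¬q = 1 ⇒ 1 = 1
¬((p ⇒ p) ⇒ ¬q) = ¬1 = 0
¬¬((p ⇒ p) ⇒ ¬q) = ¬0 = 1
((p ⇒ p) ⇒ ¬q) ⇒ ¬¬((p ⇒ p) ⇒ ¬q) = 1 ⇒ 1 = 1
and checking the remaining 35 assignments likewise gives ≥ 1 in every case.

Yes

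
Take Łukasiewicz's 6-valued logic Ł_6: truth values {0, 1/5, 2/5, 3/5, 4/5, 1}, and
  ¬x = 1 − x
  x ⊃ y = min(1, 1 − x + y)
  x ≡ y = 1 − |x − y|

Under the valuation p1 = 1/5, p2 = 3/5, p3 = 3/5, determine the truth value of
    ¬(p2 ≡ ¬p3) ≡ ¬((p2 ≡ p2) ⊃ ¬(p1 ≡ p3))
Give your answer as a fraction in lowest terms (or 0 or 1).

3/5

¬p3 = ¬3/5 = 2/5
p2 ≡ ¬p3 = 3/5 ≡ 2/5 = 4/5
¬(p2 ≡ ¬p3) = ¬4/5 = 1/5
p2 ≡ p2 = 3/5 ≡ 3/5 = 1
p1 ≡ p3 = 1/5 ≡ 3/5 = 3/5
¬(p1 ≡ p3) = ¬3/5 = 2/5
(p2 ≡ p2) ⊃ ¬(p1 ≡ p3) = 1 ⊃ 2/5 = 2/5
¬((p2 ≡ p2) ⊃ ¬(p1 ≡ p3)) = ¬2/5 = 3/5
¬(p2 ≡ ¬p3) ≡ ¬((p2 ≡ p2) ⊃ ¬(p1 ≡ p3)) = 1/5 ≡ 3/5 = 3/5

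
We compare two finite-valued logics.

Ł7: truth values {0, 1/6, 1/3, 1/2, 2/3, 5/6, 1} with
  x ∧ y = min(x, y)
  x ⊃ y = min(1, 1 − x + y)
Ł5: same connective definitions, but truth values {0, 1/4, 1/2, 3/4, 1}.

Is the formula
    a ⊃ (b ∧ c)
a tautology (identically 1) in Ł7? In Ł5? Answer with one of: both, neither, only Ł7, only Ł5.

In Ł7: at a = 1/6, b = 0, c = 0 the value is 5/6 — not a tautology.
In Ł5: at a = 1/4, b = 0, c = 0 the value is 3/4 — not a tautology.

neither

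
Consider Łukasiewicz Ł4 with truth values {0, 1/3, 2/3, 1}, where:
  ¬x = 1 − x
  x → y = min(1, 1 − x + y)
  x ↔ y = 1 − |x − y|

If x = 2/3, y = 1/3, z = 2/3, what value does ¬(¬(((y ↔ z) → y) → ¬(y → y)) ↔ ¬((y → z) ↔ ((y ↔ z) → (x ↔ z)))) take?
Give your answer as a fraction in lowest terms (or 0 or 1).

y ↔ z = 1/3 ↔ 2/3 = 2/3
(y ↔ z) → y = 2/3 → 1/3 = 2/3
y → y = 1/3 → 1/3 = 1
¬(y → y) = ¬1 = 0
((y ↔ z) → y) → ¬(y → y) = 2/3 → 0 = 1/3
¬(((y ↔ z) → y) → ¬(y → y)) = ¬1/3 = 2/3
y → z = 1/3 → 2/3 = 1
y ↔ z = 1/3 ↔ 2/3 = 2/3
x ↔ z = 2/3 ↔ 2/3 = 1
(y ↔ z) → (x ↔ z) = 2/3 → 1 = 1
(y → z) ↔ ((y ↔ z) → (x ↔ z)) = 1 ↔ 1 = 1
¬((y → z) ↔ ((y ↔ z) → (x ↔ z))) = ¬1 = 0
¬(((y ↔ z) → y) → ¬(y → y)) ↔ ¬((y → z) ↔ ((y ↔ z) → (x ↔ z))) = 2/3 ↔ 0 = 1/3
¬(¬(((y ↔ z) → y) → ¬(y → y)) ↔ ¬((y → z) ↔ ((y ↔ z) → (x ↔ z)))) = ¬1/3 = 2/3

2/3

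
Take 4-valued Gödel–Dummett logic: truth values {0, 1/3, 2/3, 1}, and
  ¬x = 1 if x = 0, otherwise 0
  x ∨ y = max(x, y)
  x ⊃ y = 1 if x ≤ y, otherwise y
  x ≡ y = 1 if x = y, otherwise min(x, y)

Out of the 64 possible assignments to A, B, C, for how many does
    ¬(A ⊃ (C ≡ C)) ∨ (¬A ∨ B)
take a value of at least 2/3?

40

value 1: 28 assignments (counts)
value 2/3: 12 assignments (counts)
value 1/3: 12 assignments
value 0: 12 assignments
So 40 of the 64 assignments meet the threshold.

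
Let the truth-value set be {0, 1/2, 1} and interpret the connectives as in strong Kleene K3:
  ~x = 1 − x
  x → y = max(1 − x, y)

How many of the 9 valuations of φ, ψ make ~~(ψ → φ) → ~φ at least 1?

3

φ = 0, ψ = 0 ↦ 1  ≥
φ = 0, ψ = 1/2 ↦ 1  ≥
φ = 0, ψ = 1 ↦ 1  ≥
φ = 1/2, ψ = 0 ↦ 1/2  <
φ = 1/2, ψ = 1/2 ↦ 1/2  <
φ = 1/2, ψ = 1 ↦ 1/2  <
φ = 1, ψ = 0 ↦ 0  <
φ = 1, ψ = 1/2 ↦ 0  <
φ = 1, ψ = 1 ↦ 0  <
So 3 of the 9 assignments meet the threshold.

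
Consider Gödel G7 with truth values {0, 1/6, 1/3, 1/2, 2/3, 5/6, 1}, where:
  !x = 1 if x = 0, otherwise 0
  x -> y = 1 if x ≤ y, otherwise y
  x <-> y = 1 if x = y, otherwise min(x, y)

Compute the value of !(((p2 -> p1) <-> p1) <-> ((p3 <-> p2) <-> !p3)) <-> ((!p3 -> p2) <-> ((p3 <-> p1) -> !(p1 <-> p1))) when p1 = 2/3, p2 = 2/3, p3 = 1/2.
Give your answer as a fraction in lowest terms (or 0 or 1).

0

p2 -> p1 = 2/3 -> 2/3 = 1
(p2 -> p1) <-> p1 = 1 <-> 2/3 = 2/3
p3 <-> p2 = 1/2 <-> 2/3 = 1/2
!p3 = !1/2 = 0
(p3 <-> p2) <-> !p3 = 1/2 <-> 0 = 0
((p2 -> p1) <-> p1) <-> ((p3 <-> p2) <-> !p3) = 2/3 <-> 0 = 0
!(((p2 -> p1) <-> p1) <-> ((p3 <-> p2) <-> !p3)) = !0 = 1
!p3 = !1/2 = 0
!p3 -> p2 = 0 -> 2/3 = 1
p3 <-> p1 = 1/2 <-> 2/3 = 1/2
p1 <-> p1 = 2/3 <-> 2/3 = 1
!(p1 <-> p1) = !1 = 0
(p3 <-> p1) -> !(p1 <-> p1) = 1/2 -> 0 = 0
(!p3 -> p2) <-> ((p3 <-> p1) -> !(p1 <-> p1)) = 1 <-> 0 = 0
!(((p2 -> p1) <-> p1) <-> ((p3 <-> p2) <-> !p3)) <-> ((!p3 -> p2) <-> ((p3 <-> p1) -> !(p1 <-> p1))) = 1 <-> 0 = 0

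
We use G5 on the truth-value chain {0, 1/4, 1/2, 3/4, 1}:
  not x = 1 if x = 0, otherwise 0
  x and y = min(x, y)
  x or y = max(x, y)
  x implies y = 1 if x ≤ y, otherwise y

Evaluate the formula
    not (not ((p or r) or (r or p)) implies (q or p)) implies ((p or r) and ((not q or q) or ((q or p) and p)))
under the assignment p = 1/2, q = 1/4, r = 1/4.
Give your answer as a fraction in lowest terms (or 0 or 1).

p or r = 1/2 or 1/4 = 1/2
r or p = 1/4 or 1/2 = 1/2
(p or r) or (r or p) = 1/2 or 1/2 = 1/2
not ((p or r) or (r or p)) = not 1/2 = 0
q or p = 1/4 or 1/2 = 1/2
not ((p or r) or (r or p)) implies (q or p) = 0 implies 1/2 = 1
not (not ((p or r) or (r or p)) implies (q or p)) = not 1 = 0
p or r = 1/2 or 1/4 = 1/2
not q = not 1/4 = 0
not q or q = 0 or 1/4 = 1/4
q or p = 1/4 or 1/2 = 1/2
(q or p) and p = 1/2 and 1/2 = 1/2
(not q or q) or ((q or p) and p) = 1/4 or 1/2 = 1/2
(p or r) and ((not q or q) or ((q or p) and p)) = 1/2 and 1/2 = 1/2
not (not ((p or r) or (r or p)) implies (q or p)) implies ((p or r) and ((not q or q) or ((q or p) and p))) = 0 implies 1/2 = 1

1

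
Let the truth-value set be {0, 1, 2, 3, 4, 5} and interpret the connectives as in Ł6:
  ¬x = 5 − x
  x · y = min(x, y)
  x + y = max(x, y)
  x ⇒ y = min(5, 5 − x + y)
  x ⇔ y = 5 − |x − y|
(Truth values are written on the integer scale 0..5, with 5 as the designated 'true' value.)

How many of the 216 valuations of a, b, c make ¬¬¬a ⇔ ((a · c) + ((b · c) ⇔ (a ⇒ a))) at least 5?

value 5: 27 assignments (counts)
value 4: 65 assignments
value 3: 40 assignments
value 2: 45 assignments
value 1: 22 assignments
value 0: 17 assignments
So 27 of the 216 assignments meet the threshold.

27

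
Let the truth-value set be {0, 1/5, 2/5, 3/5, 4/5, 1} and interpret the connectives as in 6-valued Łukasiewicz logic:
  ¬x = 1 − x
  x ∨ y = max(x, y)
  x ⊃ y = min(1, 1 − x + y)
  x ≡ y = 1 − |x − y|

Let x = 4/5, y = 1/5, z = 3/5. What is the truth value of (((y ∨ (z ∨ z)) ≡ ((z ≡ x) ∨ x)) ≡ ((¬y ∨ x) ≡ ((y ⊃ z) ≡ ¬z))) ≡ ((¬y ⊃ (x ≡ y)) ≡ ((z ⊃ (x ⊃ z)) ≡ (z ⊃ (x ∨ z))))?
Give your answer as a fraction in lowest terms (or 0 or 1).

4/5

z ∨ z = 3/5 ∨ 3/5 = 3/5
y ∨ (z ∨ z) = 1/5 ∨ 3/5 = 3/5
z ≡ x = 3/5 ≡ 4/5 = 4/5
(z ≡ x) ∨ x = 4/5 ∨ 4/5 = 4/5
(y ∨ (z ∨ z)) ≡ ((z ≡ x) ∨ x) = 3/5 ≡ 4/5 = 4/5
¬y = ¬1/5 = 4/5
¬y ∨ x = 4/5 ∨ 4/5 = 4/5
y ⊃ z = 1/5 ⊃ 3/5 = 1
¬z = ¬3/5 = 2/5
(y ⊃ z) ≡ ¬z = 1 ≡ 2/5 = 2/5
(¬y ∨ x) ≡ ((y ⊃ z) ≡ ¬z) = 4/5 ≡ 2/5 = 3/5
((y ∨ (z ∨ z)) ≡ ((z ≡ x) ∨ x)) ≡ ((¬y ∨ x) ≡ ((y ⊃ z) ≡ ¬z)) = 4/5 ≡ 3/5 = 4/5
¬y = ¬1/5 = 4/5
x ≡ y = 4/5 ≡ 1/5 = 2/5
¬y ⊃ (x ≡ y) = 4/5 ⊃ 2/5 = 3/5
x ⊃ z = 4/5 ⊃ 3/5 = 4/5
z ⊃ (x ⊃ z) = 3/5 ⊃ 4/5 = 1
x ∨ z = 4/5 ∨ 3/5 = 4/5
z ⊃ (x ∨ z) = 3/5 ⊃ 4/5 = 1
(z ⊃ (x ⊃ z)) ≡ (z ⊃ (x ∨ z)) = 1 ≡ 1 = 1
(¬y ⊃ (x ≡ y)) ≡ ((z ⊃ (x ⊃ z)) ≡ (z ⊃ (x ∨ z))) = 3/5 ≡ 1 = 3/5
(((y ∨ (z ∨ z)) ≡ ((z ≡ x) ∨ x)) ≡ ((¬y ∨ x) ≡ ((y ⊃ z) ≡ ¬z))) ≡ ((¬y ⊃ (x ≡ y)) ≡ ((z ⊃ (x ⊃ z)) ≡ (z ⊃ (x ∨ z)))) = 4/5 ≡ 3/5 = 4/5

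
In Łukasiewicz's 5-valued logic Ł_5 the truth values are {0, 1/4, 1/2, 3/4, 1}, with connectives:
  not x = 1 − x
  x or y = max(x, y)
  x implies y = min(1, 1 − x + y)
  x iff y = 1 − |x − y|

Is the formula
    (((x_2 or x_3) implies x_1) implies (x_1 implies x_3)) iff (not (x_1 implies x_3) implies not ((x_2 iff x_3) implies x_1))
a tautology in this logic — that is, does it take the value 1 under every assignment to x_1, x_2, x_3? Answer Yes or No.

Counterexample: take x_1 = 1/4, x_2 = 0, x_3 = 0.
x_2 or x_3 = 0 or 0 = 0
(x_2 or x_3) implies x_1 = 0 implies 1/4 = 1
x_1 implies x_3 = 1/4 implies 0 = 3/4
((x_2 or x_3) implies x_1) implies (x_1 implies x_3) = 1 implies 3/4 = 3/4
x_1 implies x_3 = 1/4 implies 0 = 3/4
not (x_1 implies x_3) = not 3/4 = 1/4
x_2 iff x_3 = 0 iff 0 = 1
(x_2 iff x_3) implies x_1 = 1 implies 1/4 = 1/4
not ((x_2 iff x_3) implies x_1) = not 1/4 = 3/4
not (x_1 implies x_3) implies not ((x_2 iff x_3) implies x_1) = 1/4 implies 3/4 = 1
(((x_2 or x_3) implies x_1) implies (x_1 implies x_3)) iff (not (x_1 implies x_3) implies not ((x_2 iff x_3) implies x_1)) = 3/4 iff 1 = 3/4
This gives 3/4 ≠ 1.

No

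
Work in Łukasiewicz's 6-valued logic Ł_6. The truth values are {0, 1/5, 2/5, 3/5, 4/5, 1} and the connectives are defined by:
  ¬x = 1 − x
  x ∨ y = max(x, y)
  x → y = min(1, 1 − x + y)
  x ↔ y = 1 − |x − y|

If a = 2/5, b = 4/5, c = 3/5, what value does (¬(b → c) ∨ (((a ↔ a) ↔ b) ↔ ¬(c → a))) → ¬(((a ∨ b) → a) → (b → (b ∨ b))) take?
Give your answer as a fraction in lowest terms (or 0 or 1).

3/5

b → c = 4/5 → 3/5 = 4/5
¬(b → c) = ¬4/5 = 1/5
a ↔ a = 2/5 ↔ 2/5 = 1
(a ↔ a) ↔ b = 1 ↔ 4/5 = 4/5
c → a = 3/5 → 2/5 = 4/5
¬(c → a) = ¬4/5 = 1/5
((a ↔ a) ↔ b) ↔ ¬(c → a) = 4/5 ↔ 1/5 = 2/5
¬(b → c) ∨ (((a ↔ a) ↔ b) ↔ ¬(c → a)) = 1/5 ∨ 2/5 = 2/5
a ∨ b = 2/5 ∨ 4/5 = 4/5
(a ∨ b) → a = 4/5 → 2/5 = 3/5
b ∨ b = 4/5 ∨ 4/5 = 4/5
b → (b ∨ b) = 4/5 → 4/5 = 1
((a ∨ b) → a) → (b → (b ∨ b)) = 3/5 → 1 = 1
¬(((a ∨ b) → a) → (b → (b ∨ b))) = ¬1 = 0
(¬(b → c) ∨ (((a ↔ a) ↔ b) ↔ ¬(c → a))) → ¬(((a ∨ b) → a) → (b → (b ∨ b))) = 2/5 → 0 = 3/5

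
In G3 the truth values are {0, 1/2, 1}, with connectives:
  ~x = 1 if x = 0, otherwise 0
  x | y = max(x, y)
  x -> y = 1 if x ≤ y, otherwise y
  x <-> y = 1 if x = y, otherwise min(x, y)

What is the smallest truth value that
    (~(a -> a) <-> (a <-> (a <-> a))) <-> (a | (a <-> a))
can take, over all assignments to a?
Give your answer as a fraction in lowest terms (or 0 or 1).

0

Take a = 1/2:
a -> a = 1/2 -> 1/2 = 1
~(a -> a) = ~1 = 0
a <-> a = 1/2 <-> 1/2 = 1
a <-> (a <-> a) = 1/2 <-> 1 = 1/2
~(a -> a) <-> (a <-> (a <-> a)) = 0 <-> 1/2 = 0
a <-> a = 1/2 <-> 1/2 = 1
a | (a <-> a) = 1/2 | 1 = 1
(~(a -> a) <-> (a <-> (a <-> a))) <-> (a | (a <-> a)) = 0 <-> 1 = 0
No assignment yields a value below 0, so this is the minimum.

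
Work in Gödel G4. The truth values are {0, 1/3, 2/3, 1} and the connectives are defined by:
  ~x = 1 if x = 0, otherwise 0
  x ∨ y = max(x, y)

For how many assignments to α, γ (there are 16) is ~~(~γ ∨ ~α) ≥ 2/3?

7

α = 0, γ = 0 ↦ 1  ≥
α = 0, γ = 1/3 ↦ 1  ≥
α = 0, γ = 2/3 ↦ 1  ≥
α = 0, γ = 1 ↦ 1  ≥
α = 1/3, γ = 0 ↦ 1  ≥
α = 1/3, γ = 1/3 ↦ 0  <
α = 1/3, γ = 2/3 ↦ 0  <
α = 1/3, γ = 1 ↦ 0  <
α = 2/3, γ = 0 ↦ 1  ≥
α = 2/3, γ = 1/3 ↦ 0  <
α = 2/3, γ = 2/3 ↦ 0  <
α = 2/3, γ = 1 ↦ 0  <
α = 1, γ = 0 ↦ 1  ≥
α = 1, γ = 1/3 ↦ 0  <
α = 1, γ = 2/3 ↦ 0  <
α = 1, γ = 1 ↦ 0  <
So 7 of the 16 assignments meet the threshold.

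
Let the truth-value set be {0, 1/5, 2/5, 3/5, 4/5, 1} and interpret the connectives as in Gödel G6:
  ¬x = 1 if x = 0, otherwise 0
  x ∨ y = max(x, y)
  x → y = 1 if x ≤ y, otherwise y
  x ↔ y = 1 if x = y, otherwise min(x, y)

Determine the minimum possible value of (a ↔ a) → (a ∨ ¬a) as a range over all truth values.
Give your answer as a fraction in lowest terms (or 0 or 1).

1/5

Take a = 1/5:
a ↔ a = 1/5 ↔ 1/5 = 1
¬a = ¬1/5 = 0
a ∨ ¬a = 1/5 ∨ 0 = 1/5
(a ↔ a) → (a ∨ ¬a) = 1 → 1/5 = 1/5
No assignment yields a value below 1/5, so this is the minimum.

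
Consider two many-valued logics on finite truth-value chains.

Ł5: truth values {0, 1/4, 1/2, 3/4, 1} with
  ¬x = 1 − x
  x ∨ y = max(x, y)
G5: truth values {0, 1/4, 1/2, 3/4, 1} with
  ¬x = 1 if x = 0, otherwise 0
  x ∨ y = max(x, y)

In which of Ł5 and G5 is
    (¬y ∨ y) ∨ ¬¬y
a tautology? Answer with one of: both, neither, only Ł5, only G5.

In Ł5: at y = 1/4 the value is 3/4 — not a tautology.
In G5: every assignment gives 1 — tautology.

only G5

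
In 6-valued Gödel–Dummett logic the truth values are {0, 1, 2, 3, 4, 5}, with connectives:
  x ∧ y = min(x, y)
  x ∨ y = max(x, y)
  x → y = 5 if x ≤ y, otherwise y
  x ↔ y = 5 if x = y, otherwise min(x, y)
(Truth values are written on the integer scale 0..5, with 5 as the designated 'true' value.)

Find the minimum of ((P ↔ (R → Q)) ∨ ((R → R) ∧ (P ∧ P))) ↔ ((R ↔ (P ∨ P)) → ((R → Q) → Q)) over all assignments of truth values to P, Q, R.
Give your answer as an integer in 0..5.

Take P = 0, Q = 1, R = 0:
R → Q = 0 → 1 = 5
P ↔ (R → Q) = 0 ↔ 5 = 0
R → R = 0 → 0 = 5
P ∧ P = 0 ∧ 0 = 0
(R → R) ∧ (P ∧ P) = 5 ∧ 0 = 0
(P ↔ (R → Q)) ∨ ((R → R) ∧ (P ∧ P)) = 0 ∨ 0 = 0
P ∨ P = 0 ∨ 0 = 0
R ↔ (P ∨ P) = 0 ↔ 0 = 5
R → Q = 0 → 1 = 5
(R → Q) → Q = 5 → 1 = 1
(R ↔ (P ∨ P)) → ((R → Q) → Q) = 5 → 1 = 1
((P ↔ (R → Q)) ∨ ((R → R) ∧ (P ∧ P))) ↔ ((R ↔ (P ∨ P)) → ((R → Q) → Q)) = 0 ↔ 1 = 0
No assignment yields a value below 0, so this is the minimum.

0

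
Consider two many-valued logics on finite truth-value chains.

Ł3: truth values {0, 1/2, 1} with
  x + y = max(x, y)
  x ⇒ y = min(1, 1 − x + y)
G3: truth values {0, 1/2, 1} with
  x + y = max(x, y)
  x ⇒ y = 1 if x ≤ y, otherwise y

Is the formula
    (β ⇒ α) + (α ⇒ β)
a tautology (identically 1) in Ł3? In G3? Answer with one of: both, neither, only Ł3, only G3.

In Ł3: every assignment gives 1 — tautology.
In G3: every assignment gives 1 — tautology.

both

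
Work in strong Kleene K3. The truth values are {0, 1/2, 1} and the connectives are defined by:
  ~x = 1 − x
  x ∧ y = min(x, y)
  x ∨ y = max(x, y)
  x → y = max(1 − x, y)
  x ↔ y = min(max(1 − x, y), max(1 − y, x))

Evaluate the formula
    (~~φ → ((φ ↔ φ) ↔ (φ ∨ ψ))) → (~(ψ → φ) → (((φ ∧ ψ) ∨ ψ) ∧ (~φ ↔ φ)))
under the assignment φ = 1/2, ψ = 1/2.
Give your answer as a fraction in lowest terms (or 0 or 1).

1/2

~φ = ~1/2 = 1/2
~~φ = ~1/2 = 1/2
φ ↔ φ = 1/2 ↔ 1/2 = 1/2
φ ∨ ψ = 1/2 ∨ 1/2 = 1/2
(φ ↔ φ) ↔ (φ ∨ ψ) = 1/2 ↔ 1/2 = 1/2
~~φ → ((φ ↔ φ) ↔ (φ ∨ ψ)) = 1/2 → 1/2 = 1/2
ψ → φ = 1/2 → 1/2 = 1/2
~(ψ → φ) = ~1/2 = 1/2
φ ∧ ψ = 1/2 ∧ 1/2 = 1/2
(φ ∧ ψ) ∨ ψ = 1/2 ∨ 1/2 = 1/2
~φ = ~1/2 = 1/2
~φ ↔ φ = 1/2 ↔ 1/2 = 1/2
((φ ∧ ψ) ∨ ψ) ∧ (~φ ↔ φ) = 1/2 ∧ 1/2 = 1/2
~(ψ → φ) → (((φ ∧ ψ) ∨ ψ) ∧ (~φ ↔ φ)) = 1/2 → 1/2 = 1/2
(~~φ → ((φ ↔ φ) ↔ (φ ∨ ψ))) → (~(ψ → φ) → (((φ ∧ ψ) ∨ ψ) ∧ (~φ ↔ φ))) = 1/2 → 1/2 = 1/2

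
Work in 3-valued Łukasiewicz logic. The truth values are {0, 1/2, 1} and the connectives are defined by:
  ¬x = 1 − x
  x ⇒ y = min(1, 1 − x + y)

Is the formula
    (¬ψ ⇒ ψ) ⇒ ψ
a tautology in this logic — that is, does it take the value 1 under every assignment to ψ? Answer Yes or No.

Counterexample: take ψ = 1/2.
¬ψ = ¬1/2 = 1/2
¬ψ ⇒ ψ = 1/2 ⇒ 1/2 = 1
(¬ψ ⇒ ψ) ⇒ ψ = 1 ⇒ 1/2 = 1/2
This gives 1/2 ≠ 1.

No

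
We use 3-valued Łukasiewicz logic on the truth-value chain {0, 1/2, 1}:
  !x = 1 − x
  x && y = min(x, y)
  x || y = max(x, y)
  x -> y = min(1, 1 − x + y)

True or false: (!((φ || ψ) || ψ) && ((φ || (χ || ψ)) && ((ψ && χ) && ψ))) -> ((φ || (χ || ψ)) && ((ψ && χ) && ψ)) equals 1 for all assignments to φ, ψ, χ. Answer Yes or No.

Yes

At φ = 1/2, ψ = 0, χ = 1, for instance:
φ || ψ = 1/2 || 0 = 1/2
(φ || ψ) || ψ = 1/2 || 0 = 1/2
!((φ || ψ) || ψ) = !1/2 = 1/2
χ || ψ = 1 || 0 = 1
φ || (χ || ψ) = 1/2 || 1 = 1
ψ && χ = 0 && 1 = 0
(ψ && χ) && ψ = 0 && 0 = 0
(φ || (χ || ψ)) && ((ψ && χ) && ψ) = 1 && 0 = 0
!((φ || ψ) || ψ) && ((φ || (χ || ψ)) && ((ψ && χ) && ψ)) = 1/2 && 0 = 0
(!((φ || ψ) || ψ) && ((φ || (χ || ψ)) && ((ψ && χ) && ψ))) -> ((φ || (χ || ψ)) && ((ψ && χ) && ψ)) = 0 -> 0 = 1
and checking the remaining 26 assignments likewise gives ≥ 1 in every case.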